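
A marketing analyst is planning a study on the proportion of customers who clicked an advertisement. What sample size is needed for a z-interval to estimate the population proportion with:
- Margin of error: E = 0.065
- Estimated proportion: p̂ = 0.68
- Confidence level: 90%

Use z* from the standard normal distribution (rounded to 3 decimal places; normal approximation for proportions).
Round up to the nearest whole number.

Using z* for proportion z-interval (normal approximation).

For 90% confidence, z* = 1.645 (from standard normal table)

Sample size formula for proportion z-interval: n = z*²p̂(1-p̂)/E²

n = 1.645² × 0.68 × 0.32 / 0.065²
  = 2.706025 × 0.2176 / 0.004225
  = 139.3683

Round up to the nearest whole number: n = 140

140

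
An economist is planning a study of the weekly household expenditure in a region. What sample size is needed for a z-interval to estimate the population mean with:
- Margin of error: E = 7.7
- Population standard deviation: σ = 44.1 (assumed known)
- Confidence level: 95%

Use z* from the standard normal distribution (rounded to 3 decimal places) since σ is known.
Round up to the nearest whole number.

Using z* since population σ is known (z-interval formula).

For 95% confidence, z* = 1.96 (from standard normal table)

Sample size formula for z-interval: n = (z*σ/E)²

n = (1.96 × 44.1 / 7.7)²
  = (11.225455)²
  = 126.0108

Round up to the nearest whole number: n = 127

127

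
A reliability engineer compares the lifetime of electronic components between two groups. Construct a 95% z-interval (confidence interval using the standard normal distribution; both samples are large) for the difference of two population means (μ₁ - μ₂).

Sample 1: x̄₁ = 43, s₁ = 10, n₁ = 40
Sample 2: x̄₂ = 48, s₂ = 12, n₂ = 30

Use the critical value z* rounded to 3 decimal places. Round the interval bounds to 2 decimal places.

Both samples are large (n₁ = 40 ≥ 30, n₂ = 30 ≥ 30), so a z-interval for the difference of means applies.

Point estimate: x̄₁ - x̄₂ = 43 - 48 = -5

Standard error: SE = √(s₁²/n₁ + s₂²/n₂)
= √(10²/40 + 12²/30)
= √(2.500000 + 4.800000)
= 2.701851

For 95% confidence, z* = 1.96 (from standard normal table)
Margin of error: E = z* × SE = 1.96 × 2.701851 = 5.2956

Z-interval: (x̄₁ - x̄₂) ± E = -5 ± 5.2956 = (-10.2956, 0.2956)

Rounded to 2 decimal places:

(-10.30, 0.30)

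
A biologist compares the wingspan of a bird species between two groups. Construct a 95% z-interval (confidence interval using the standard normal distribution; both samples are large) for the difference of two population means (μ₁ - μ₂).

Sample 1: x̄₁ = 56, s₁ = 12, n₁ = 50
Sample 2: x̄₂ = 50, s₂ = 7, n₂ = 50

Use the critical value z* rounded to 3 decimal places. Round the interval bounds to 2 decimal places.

Both samples are large (n₁ = 50 ≥ 30, n₂ = 50 ≥ 30), so a z-interval for the difference of means applies.

Point estimate: x̄₁ - x̄₂ = 56 - 50 = 6

Standard error: SE = √(s₁²/n₁ + s₂²/n₂)
= √(12²/50 + 7²/50)
= √(2.880000 + 0.980000)
= 1.964688

For 95% confidence, z* = 1.96 (from standard normal table)
Margin of error: E = z* × SE = 1.96 × 1.964688 = 3.8508

Z-interval: (x̄₁ - x̄₂) ± E = 6 ± 3.8508 = (2.1492, 9.8508)

Rounded to 2 decimal places:

(2.15, 9.85)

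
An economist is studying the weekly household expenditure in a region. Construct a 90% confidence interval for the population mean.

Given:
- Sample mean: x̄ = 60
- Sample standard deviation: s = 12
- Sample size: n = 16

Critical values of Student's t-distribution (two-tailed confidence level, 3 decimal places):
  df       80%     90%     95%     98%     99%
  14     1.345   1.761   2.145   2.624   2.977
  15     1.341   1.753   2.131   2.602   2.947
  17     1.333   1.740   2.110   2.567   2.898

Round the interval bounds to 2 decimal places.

The population standard deviation σ is unknown (only the sample standard deviation s is given), so use a t-interval with df = n - 1 = 16 - 1 = 15.

For 90% confidence with df = 15, t* = 1.753 (from t-table)

Standard error: SE = s/√n = 12/√16 = 3.000000

Margin of error: E = t* × SE = 1.753 × 3.000000 = 5.2590

T-interval: x̄ ± E = 60 ± 5.2590 = (54.7410, 65.2590)

Rounded to 2 decimal places:

(54.74, 65.26)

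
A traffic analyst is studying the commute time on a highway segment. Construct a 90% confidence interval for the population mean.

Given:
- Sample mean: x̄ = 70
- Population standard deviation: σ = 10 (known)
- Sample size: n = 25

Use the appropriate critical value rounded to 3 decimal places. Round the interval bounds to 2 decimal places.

The population standard deviation σ is known, so use a z-interval (standard normal critical value).

For 90% confidence, z* = 1.645 (from standard normal table)

Standard error: SE = σ/√n = 10/√25 = 2.000000

Margin of error: E = z* × SE = 1.645 × 2.000000 = 3.2900

Z-interval: x̄ ± E = 70 ± 3.2900 = (66.7100, 73.2900)

Rounded to 2 decimal places:

(66.71, 73.29)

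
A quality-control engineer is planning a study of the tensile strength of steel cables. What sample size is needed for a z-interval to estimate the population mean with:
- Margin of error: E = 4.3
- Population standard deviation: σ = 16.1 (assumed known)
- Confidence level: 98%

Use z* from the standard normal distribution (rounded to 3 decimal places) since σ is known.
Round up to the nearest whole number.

Using z* since population σ is known (z-interval formula).

For 98% confidence, z* = 2.326 (from standard normal table)

Sample size formula for z-interval: n = (z*σ/E)²

n = (2.326 × 16.1 / 4.3)²
  = (8.708977)²
  = 75.8463

Round up to the nearest whole number: n = 76

76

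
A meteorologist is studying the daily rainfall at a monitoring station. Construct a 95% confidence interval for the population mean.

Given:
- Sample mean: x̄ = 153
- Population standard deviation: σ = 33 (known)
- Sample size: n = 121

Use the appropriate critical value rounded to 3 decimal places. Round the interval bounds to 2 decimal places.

The population standard deviation σ is known, so use a z-interval (standard normal critical value).

For 95% confidence, z* = 1.96 (from standard normal table)

Standard error: SE = σ/√n = 33/√121 = 3.000000

Margin of error: E = z* × SE = 1.96 × 3.000000 = 5.8800

Z-interval: x̄ ± E = 153 ± 5.8800 = (147.1200, 158.8800)

Rounded to 2 decimal places:

(147.12, 158.88)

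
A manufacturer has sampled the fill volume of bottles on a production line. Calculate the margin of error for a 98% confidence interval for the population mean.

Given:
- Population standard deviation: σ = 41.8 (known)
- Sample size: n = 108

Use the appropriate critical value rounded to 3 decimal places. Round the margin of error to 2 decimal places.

The population standard deviation σ is known, so use the z-interval margin of error formula.

For 98% confidence, z* = 2.326 (from standard normal table)

Margin of error formula for z-interval: E = z* × σ/√n

E = 2.326 × 41.8/√108
  = 2.326 × 4.022207
  = 9.3557

Rounded to 2 decimal places:

9.36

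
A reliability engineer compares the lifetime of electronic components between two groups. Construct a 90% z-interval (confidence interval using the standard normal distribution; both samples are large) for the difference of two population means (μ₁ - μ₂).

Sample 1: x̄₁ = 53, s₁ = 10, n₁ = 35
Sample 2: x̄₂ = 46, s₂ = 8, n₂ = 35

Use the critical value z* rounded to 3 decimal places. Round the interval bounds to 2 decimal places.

Both samples are large (n₁ = 35 ≥ 30, n₂ = 35 ≥ 30), so a z-interval for the difference of means applies.

Point estimate: x̄₁ - x̄₂ = 53 - 46 = 7

Standard error: SE = √(s₁²/n₁ + s₂²/n₂)
= √(10²/35 + 8²/35)
= √(2.857143 + 1.828571)
= 2.164651

For 90% confidence, z* = 1.645 (from standard normal table)
Margin of error: E = z* × SE = 1.645 × 2.164651 = 3.5609

Z-interval: (x̄₁ - x̄₂) ± E = 7 ± 3.5609 = (3.4391, 10.5609)

Rounded to 2 decimal places:

(3.44, 10.56)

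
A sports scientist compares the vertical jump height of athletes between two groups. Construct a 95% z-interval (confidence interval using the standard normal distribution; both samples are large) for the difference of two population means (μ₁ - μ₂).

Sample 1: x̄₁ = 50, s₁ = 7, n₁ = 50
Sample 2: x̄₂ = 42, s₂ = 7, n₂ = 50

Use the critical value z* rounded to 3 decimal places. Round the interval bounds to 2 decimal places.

Both samples are large (n₁ = 50 ≥ 30, n₂ = 50 ≥ 30), so a z-interval for the difference of means applies.

Point estimate: x̄₁ - x̄₂ = 50 - 42 = 8

Standard error: SE = √(s₁²/n₁ + s₂²/n₂)
= √(7²/50 + 7²/50)
= √(0.980000 + 0.980000)
= 1.400000

For 95% confidence, z* = 1.96 (from standard normal table)
Margin of error: E = z* × SE = 1.96 × 1.400000 = 2.7440

Z-interval: (x̄₁ - x̄₂) ± E = 8 ± 2.7440 = (5.2560, 10.7440)

Rounded to 2 decimal places:

(5.26, 10.74)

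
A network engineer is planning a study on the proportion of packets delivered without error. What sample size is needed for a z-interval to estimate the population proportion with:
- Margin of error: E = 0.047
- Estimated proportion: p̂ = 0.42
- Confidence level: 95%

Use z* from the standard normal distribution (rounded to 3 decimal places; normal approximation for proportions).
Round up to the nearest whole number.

Using z* for proportion z-interval (normal approximation).

For 95% confidence, z* = 1.96 (from standard normal table)

Sample size formula for proportion z-interval: n = z*²p̂(1-p̂)/E²

n = 1.96² × 0.42 × 0.58 / 0.047²
  = 3.8416 × 0.2436 / 0.002209
  = 423.6368

Round up to the nearest whole number: n = 424

424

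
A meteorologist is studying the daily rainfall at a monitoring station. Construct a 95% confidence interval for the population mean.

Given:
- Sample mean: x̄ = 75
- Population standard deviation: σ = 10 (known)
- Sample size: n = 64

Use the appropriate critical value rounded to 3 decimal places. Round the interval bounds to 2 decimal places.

The population standard deviation σ is known, so use a z-interval (standard normal critical value).

For 95% confidence, z* = 1.96 (from standard normal table)

Standard error: SE = σ/√n = 10/√64 = 1.250000

Margin of error: E = z* × SE = 1.96 × 1.250000 = 2.4500

Z-interval: x̄ ± E = 75 ± 2.4500 = (72.5500, 77.4500)

Rounded to 2 decimal places:

(72.55, 77.45)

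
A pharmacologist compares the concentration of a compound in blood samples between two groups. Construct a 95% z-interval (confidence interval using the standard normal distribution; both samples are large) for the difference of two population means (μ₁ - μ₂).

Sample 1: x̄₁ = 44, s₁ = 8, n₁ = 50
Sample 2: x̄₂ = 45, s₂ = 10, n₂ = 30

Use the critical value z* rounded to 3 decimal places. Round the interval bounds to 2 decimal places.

Both samples are large (n₁ = 50 ≥ 30, n₂ = 30 ≥ 30), so a z-interval for the difference of means applies.

Point estimate: x̄₁ - x̄₂ = 44 - 45 = -1

Standard error: SE = √(s₁²/n₁ + s₂²/n₂)
= √(8²/50 + 10²/30)
= √(1.280000 + 3.333333)
= 2.147867

For 95% confidence, z* = 1.96 (from standard normal table)
Margin of error: E = z* × SE = 1.96 × 2.147867 = 4.2098

Z-interval: (x̄₁ - x̄₂) ± E = -1 ± 4.2098 = (-5.2098, 3.2098)

Rounded to 2 decimal places:

(-5.21, 3.21)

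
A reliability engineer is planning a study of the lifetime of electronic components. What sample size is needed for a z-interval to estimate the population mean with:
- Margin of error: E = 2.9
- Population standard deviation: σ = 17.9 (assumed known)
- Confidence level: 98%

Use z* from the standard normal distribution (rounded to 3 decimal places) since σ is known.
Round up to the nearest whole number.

Using z* since population σ is known (z-interval formula).

For 98% confidence, z* = 2.326 (from standard normal table)

Sample size formula for z-interval: n = (z*σ/E)²

n = (2.326 × 17.9 / 2.9)²
  = (14.357034)²
  = 206.1244

Round up to the nearest whole number: n = 207

207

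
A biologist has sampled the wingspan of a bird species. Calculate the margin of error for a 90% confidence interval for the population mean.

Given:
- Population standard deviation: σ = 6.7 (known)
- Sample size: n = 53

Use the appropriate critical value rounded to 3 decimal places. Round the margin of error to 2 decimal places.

The population standard deviation σ is known, so use the z-interval margin of error formula.

For 90% confidence, z* = 1.645 (from standard normal table)

Margin of error formula for z-interval: E = z* × σ/√n

E = 1.645 × 6.7/√53
  = 1.645 × 0.920316
  = 1.5139

Rounded to 2 decimal places:

1.51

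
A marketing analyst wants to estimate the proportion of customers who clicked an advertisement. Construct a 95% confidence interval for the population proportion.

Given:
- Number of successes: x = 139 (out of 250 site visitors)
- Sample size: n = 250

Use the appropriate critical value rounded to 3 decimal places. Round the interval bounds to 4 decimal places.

Sample proportion: p̂ = 139/250 = 0.556000

Check conditions for normal approximation:
  np̂ = 139 ≥ 10 ✓
  n(1-p̂) = 111 ≥ 10 ✓

The sample is large enough, so use a z-interval (normal approximation) for the proportion.

For 95% confidence, z* = 1.96 (from standard normal table)

Standard error: SE = √(p̂(1-p̂)/n) = √(0.556000×0.444000/250) = 0.03142381

Margin of error: E = z* × SE = 1.96 × 0.03142381 = 0.061591

Z-interval: p̂ ± E = 0.556000 ± 0.061591 = (0.494409, 0.617591)

Rounded to 4 decimal places:

(0.4944, 0.6176)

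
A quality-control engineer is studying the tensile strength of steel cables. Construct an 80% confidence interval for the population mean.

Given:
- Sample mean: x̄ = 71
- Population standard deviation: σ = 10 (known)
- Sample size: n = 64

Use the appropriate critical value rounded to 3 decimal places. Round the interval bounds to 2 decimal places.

The population standard deviation σ is known, so use a z-interval (standard normal critical value).

For 80% confidence, z* = 1.282 (from standard normal table)

Standard error: SE = σ/√n = 10/√64 = 1.250000

Margin of error: E = z* × SE = 1.282 × 1.250000 = 1.6025

Z-interval: x̄ ± E = 71 ± 1.6025 = (69.3975, 72.6025)

Rounded to 2 decimal places:

(69.40, 72.60)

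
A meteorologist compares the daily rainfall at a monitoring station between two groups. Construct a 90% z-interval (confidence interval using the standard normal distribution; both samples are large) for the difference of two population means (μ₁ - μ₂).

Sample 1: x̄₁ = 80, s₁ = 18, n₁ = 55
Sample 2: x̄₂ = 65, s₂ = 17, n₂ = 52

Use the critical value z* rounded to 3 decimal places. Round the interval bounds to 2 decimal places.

Both samples are large (n₁ = 55 ≥ 30, n₂ = 52 ≥ 30), so a z-interval for the difference of means applies.

Point estimate: x̄₁ - x̄₂ = 80 - 65 = 15

Standard error: SE = √(s₁²/n₁ + s₂²/n₂)
= √(18²/55 + 17²/52)
= √(5.890909 + 5.557692)
= 3.383578

For 90% confidence, z* = 1.645 (from standard normal table)
Margin of error: E = z* × SE = 1.645 × 3.383578 = 5.5660

Z-interval: (x̄₁ - x̄₂) ± E = 15 ± 5.5660 = (9.4340, 20.5660)

Rounded to 2 decimal places:

(9.43, 20.57)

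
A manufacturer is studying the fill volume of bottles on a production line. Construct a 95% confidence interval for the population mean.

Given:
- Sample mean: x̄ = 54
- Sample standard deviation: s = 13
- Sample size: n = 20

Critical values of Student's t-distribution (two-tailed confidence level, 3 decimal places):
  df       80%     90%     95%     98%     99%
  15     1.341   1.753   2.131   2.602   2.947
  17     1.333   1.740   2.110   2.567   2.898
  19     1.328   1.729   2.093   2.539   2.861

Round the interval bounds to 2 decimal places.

The population standard deviation σ is unknown (only the sample standard deviation s is given), so use a t-interval with df = n - 1 = 20 - 1 = 19.

For 95% confidence with df = 19, t* = 2.093 (from t-table)

Standard error: SE = s/√n = 13/√20 = 2.906888

Margin of error: E = t* × SE = 2.093 × 2.906888 = 6.0841

T-interval: x̄ ± E = 54 ± 6.0841 = (47.9159, 60.0841)

Rounded to 2 decimal places:

(47.92, 60.08)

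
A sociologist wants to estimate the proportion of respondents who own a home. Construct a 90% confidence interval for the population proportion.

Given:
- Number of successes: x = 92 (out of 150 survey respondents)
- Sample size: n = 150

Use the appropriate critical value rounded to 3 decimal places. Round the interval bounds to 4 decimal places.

Sample proportion: p̂ = 92/150 = 0.613333

Check conditions for normal approximation:
  np̂ = 92 ≥ 10 ✓
  n(1-p̂) = 58 ≥ 10 ✓

The sample is large enough, so use a z-interval (normal approximation) for the proportion.

For 90% confidence, z* = 1.645 (from standard normal table)

Standard error: SE = √(p̂(1-p̂)/n) = √(0.613333×0.386667/150) = 0.03976226

Margin of error: E = z* × SE = 1.645 × 0.03976226 = 0.065409

Z-interval: p̂ ± E = 0.613333 ± 0.065409 = (0.547924, 0.678742)

Rounded to 4 decimal places:

(0.5479, 0.6787)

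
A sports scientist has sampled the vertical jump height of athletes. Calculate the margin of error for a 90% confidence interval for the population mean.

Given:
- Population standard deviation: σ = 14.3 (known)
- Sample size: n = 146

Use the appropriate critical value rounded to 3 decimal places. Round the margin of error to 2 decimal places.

The population standard deviation σ is known, so use the z-interval margin of error formula.

For 90% confidence, z* = 1.645 (from standard normal table)

Margin of error formula for z-interval: E = z* × σ/√n

E = 1.645 × 14.3/√146
  = 1.645 × 1.183476
  = 1.9468

Rounded to 2 decimal places:

1.95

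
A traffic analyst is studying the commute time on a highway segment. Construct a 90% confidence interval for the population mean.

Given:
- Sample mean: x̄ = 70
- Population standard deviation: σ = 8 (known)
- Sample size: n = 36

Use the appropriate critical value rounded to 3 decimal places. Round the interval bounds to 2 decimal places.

The population standard deviation σ is known, so use a z-interval (standard normal critical value).

For 90% confidence, z* = 1.645 (from standard normal table)

Standard error: SE = σ/√n = 8/√36 = 1.333333

Margin of error: E = z* × SE = 1.645 × 1.333333 = 2.1933

Z-interval: x̄ ± E = 70 ± 2.1933 = (67.8067, 72.1933)

Rounded to 2 decimal places:

(67.81, 72.19)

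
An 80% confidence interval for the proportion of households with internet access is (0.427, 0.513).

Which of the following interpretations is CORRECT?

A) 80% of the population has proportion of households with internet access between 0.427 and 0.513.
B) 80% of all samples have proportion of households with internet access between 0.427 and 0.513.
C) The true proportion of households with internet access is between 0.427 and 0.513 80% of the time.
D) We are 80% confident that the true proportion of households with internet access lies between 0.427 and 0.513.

A confidence interval represents our confidence in the procedure, not a probability statement about the parameter.

Key concept: If we repeated this sampling process many times and computed an 80% CI each time, about 80% of those intervals would contain the true population parameter.

For this specific interval (0.427, 0.513):
- Midpoint (point estimate): 0.47
- Margin of error: 0.043

The correct interpretation is the one stating confidence that the true parameter lies in the interval — option D.

D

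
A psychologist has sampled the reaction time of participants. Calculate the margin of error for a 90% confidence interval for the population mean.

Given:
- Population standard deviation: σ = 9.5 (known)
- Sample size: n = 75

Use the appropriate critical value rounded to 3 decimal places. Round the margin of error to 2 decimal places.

The population standard deviation σ is known, so use the z-interval margin of error formula.

For 90% confidence, z* = 1.645 (from standard normal table)

Margin of error formula for z-interval: E = z* × σ/√n

E = 1.645 × 9.5/√75
  = 1.645 × 1.096966
  = 1.8045

Rounded to 2 decimal places:

1.80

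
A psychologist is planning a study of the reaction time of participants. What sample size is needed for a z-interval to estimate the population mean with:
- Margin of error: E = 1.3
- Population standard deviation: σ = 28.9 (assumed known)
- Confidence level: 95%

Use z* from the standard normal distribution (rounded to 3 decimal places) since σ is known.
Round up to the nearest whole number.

Using z* since population σ is known (z-interval formula).

For 95% confidence, z* = 1.96 (from standard normal table)

Sample size formula for z-interval: n = (z*σ/E)²

n = (1.96 × 28.9 / 1.3)²
  = (43.572308)²
  = 1898.5460

Round up to the nearest whole number: n = 1899

1899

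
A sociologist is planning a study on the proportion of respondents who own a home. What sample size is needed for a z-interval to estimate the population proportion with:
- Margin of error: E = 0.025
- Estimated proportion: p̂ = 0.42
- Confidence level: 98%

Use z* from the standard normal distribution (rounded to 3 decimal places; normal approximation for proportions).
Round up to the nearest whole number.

Using z* for proportion z-interval (normal approximation).

For 98% confidence, z* = 2.326 (from standard normal table)

Sample size formula for proportion z-interval: n = z*²p̂(1-p̂)/E²

n = 2.326² × 0.42 × 0.58 / 0.025²
  = 5.410276 × 0.2436 / 0.000625
  = 2108.7092

Round up to the nearest whole number: n = 2109

2109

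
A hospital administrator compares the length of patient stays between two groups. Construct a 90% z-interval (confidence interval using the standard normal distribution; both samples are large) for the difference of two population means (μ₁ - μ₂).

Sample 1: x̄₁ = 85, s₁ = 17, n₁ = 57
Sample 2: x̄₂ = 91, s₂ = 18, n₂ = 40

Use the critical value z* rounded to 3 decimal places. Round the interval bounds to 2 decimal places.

Both samples are large (n₁ = 57 ≥ 30, n₂ = 40 ≥ 30), so a z-interval for the difference of means applies.

Point estimate: x̄₁ - x̄₂ = 85 - 91 = -6

Standard error: SE = √(s₁²/n₁ + s₂²/n₂)
= √(17²/57 + 18²/40)
= √(5.070175 + 8.100000)
= 3.629074

For 90% confidence, z* = 1.645 (from standard normal table)
Margin of error: E = z* × SE = 1.645 × 3.629074 = 5.9698

Z-interval: (x̄₁ - x̄₂) ± E = -6 ± 5.9698 = (-11.9698, -0.0302)

Rounded to 2 decimal places:

(-11.97, -0.03)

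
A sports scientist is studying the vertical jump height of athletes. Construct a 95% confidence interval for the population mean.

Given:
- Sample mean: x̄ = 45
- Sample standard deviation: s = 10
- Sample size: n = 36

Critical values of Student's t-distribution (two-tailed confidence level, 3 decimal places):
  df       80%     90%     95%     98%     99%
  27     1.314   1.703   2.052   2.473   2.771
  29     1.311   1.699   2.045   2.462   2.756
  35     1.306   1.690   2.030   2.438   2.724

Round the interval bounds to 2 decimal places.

The population standard deviation σ is unknown (only the sample standard deviation s is given), so use a t-interval with df = n - 1 = 36 - 1 = 35.

For 95% confidence with df = 35, t* = 2.030 (from t-table)

Standard error: SE = s/√n = 10/√36 = 1.666667

Margin of error: E = t* × SE = 2.030 × 1.666667 = 3.3833

T-interval: x̄ ± E = 45 ± 3.3833 = (41.6167, 48.3833)

Rounded to 2 decimal places:

(41.62, 48.38)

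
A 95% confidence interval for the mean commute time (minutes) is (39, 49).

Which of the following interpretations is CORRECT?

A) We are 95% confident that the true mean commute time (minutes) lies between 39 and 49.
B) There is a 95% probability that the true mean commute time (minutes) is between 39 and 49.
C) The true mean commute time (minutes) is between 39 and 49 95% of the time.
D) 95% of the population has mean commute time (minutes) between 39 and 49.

A confidence interval represents our confidence in the procedure, not a probability statement about the parameter.

Key concept: If we repeated this sampling process many times and computed a 95% CI each time, about 95% of those intervals would contain the true population parameter.

For this specific interval (39, 49):
- Midpoint (point estimate): 44
- Margin of error: 5

The correct interpretation is the one stating confidence that the true parameter lies in the interval — option A.

A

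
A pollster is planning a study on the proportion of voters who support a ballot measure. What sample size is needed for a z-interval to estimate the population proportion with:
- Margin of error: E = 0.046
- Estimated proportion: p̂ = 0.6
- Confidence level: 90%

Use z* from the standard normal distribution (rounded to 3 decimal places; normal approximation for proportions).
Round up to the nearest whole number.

Using z* for proportion z-interval (normal approximation).

For 90% confidence, z* = 1.645 (from standard normal table)

Sample size formula for proportion z-interval: n = z*²p̂(1-p̂)/E²

n = 1.645² × 0.6 × 0.4 / 0.046²
  = 2.706025 × 0.24 / 0.002116
  = 306.9216

Round up to the nearest whole number: n = 307

307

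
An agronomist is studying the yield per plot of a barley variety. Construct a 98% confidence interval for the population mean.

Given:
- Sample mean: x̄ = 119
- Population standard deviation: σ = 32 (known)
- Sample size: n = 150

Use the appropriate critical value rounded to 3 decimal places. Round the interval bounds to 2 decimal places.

The population standard deviation σ is known, so use a z-interval (standard normal critical value).

For 98% confidence, z* = 2.326 (from standard normal table)

Standard error: SE = σ/√n = 32/√150 = 2.612789

Margin of error: E = z* × SE = 2.326 × 2.612789 = 6.0773

Z-interval: x̄ ± E = 119 ± 6.0773 = (112.9227, 125.0773)

Rounded to 2 decimal places:

(112.92, 125.08)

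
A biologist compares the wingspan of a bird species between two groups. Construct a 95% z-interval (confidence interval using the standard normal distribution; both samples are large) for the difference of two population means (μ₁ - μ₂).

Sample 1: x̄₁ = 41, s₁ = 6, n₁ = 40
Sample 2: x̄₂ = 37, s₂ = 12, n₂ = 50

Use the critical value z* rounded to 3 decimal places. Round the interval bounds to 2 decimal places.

Both samples are large (n₁ = 40 ≥ 30, n₂ = 50 ≥ 30), so a z-interval for the difference of means applies.

Point estimate: x̄₁ - x̄₂ = 41 - 37 = 4

Standard error: SE = √(s₁²/n₁ + s₂²/n₂)
= √(6²/40 + 12²/50)
= √(0.900000 + 2.880000)
= 1.944222

For 95% confidence, z* = 1.96 (from standard normal table)
Margin of error: E = z* × SE = 1.96 × 1.944222 = 3.8107

Z-interval: (x̄₁ - x̄₂) ± E = 4 ± 3.8107 = (0.1893, 7.8107)

Rounded to 2 decimal places:

(0.19, 7.81)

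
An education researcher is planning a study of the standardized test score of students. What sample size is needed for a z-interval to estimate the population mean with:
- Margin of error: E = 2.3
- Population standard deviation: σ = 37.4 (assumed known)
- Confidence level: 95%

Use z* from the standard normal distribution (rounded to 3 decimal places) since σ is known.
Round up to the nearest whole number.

Using z* since population σ is known (z-interval formula).

For 95% confidence, z* = 1.96 (from standard normal table)

Sample size formula for z-interval: n = (z*σ/E)²

n = (1.96 × 37.4 / 2.3)²
  = (31.871304)²
  = 1015.7800

Round up to the nearest whole number: n = 1016

1016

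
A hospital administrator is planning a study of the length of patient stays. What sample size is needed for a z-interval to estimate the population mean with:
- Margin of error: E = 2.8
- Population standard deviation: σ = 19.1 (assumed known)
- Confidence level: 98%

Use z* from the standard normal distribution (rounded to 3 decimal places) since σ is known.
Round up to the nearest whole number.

Using z* since population σ is known (z-interval formula).

For 98% confidence, z* = 2.326 (from standard normal table)

Sample size formula for z-interval: n = (z*σ/E)²

n = (2.326 × 19.1 / 2.8)²
  = (15.866643)²
  = 251.7504

Round up to the nearest whole number: n = 252

252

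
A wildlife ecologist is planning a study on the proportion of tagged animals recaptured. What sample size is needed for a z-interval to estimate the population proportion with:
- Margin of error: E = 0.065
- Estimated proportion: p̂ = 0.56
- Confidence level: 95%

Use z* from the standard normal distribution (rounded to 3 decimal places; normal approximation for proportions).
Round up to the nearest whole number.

Using z* for proportion z-interval (normal approximation).

For 95% confidence, z* = 1.96 (from standard normal table)

Sample size formula for proportion z-interval: n = z*²p̂(1-p̂)/E²

n = 1.96² × 0.56 × 0.44 / 0.065²
  = 3.8416 × 0.2464 / 0.004225
  = 224.0403

Round up to the nearest whole number: n = 225

225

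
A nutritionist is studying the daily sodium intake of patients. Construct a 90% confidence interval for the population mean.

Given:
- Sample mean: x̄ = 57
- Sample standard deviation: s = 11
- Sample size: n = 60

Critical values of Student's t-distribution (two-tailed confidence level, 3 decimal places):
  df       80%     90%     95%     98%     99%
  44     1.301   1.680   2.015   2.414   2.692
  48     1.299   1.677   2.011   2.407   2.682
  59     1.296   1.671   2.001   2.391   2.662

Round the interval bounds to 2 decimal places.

The population standard deviation σ is unknown (only the sample standard deviation s is given), so use a t-interval with df = n - 1 = 60 - 1 = 59.

For 90% confidence with df = 59, t* = 1.671 (from t-table)

Standard error: SE = s/√n = 11/√60 = 1.420094

Margin of error: E = t* × SE = 1.671 × 1.420094 = 2.3730

T-interval: x̄ ± E = 57 ± 2.3730 = (54.6270, 59.3730)

Rounded to 2 decimal places:

(54.63, 59.37)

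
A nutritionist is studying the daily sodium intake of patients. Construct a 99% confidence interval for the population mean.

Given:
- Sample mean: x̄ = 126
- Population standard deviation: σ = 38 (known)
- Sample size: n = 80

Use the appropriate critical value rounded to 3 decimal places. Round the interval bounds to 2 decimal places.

The population standard deviation σ is known, so use a z-interval (standard normal critical value).

For 99% confidence, z* = 2.576 (from standard normal table)

Standard error: SE = σ/√n = 38/√80 = 4.248529

Margin of error: E = z* × SE = 2.576 × 4.248529 = 10.9442

Z-interval: x̄ ± E = 126 ± 10.9442 = (115.0558, 136.9442)

Rounded to 2 decimal places:

(115.06, 136.94)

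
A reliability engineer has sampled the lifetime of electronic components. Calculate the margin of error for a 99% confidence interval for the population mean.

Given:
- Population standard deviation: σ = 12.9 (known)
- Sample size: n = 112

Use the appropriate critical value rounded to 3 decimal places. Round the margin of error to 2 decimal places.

The population standard deviation σ is known, so use the z-interval margin of error formula.

For 99% confidence, z* = 2.576 (from standard normal table)

Margin of error formula for z-interval: E = z* × σ/√n

E = 2.576 × 12.9/√112
  = 2.576 × 1.218935
  = 3.1400

Rounded to 2 decimal places:

3.14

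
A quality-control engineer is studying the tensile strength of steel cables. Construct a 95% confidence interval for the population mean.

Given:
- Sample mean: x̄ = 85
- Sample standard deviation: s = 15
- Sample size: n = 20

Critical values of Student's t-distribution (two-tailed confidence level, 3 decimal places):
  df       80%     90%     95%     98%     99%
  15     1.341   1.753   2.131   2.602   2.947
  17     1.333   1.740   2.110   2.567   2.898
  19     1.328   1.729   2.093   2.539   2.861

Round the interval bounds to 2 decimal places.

The population standard deviation σ is unknown (only the sample standard deviation s is given), so use a t-interval with df = n - 1 = 20 - 1 = 19.

For 95% confidence with df = 19, t* = 2.093 (from t-table)

Standard error: SE = s/√n = 15/√20 = 3.354102

Margin of error: E = t* × SE = 2.093 × 3.354102 = 7.0201

T-interval: x̄ ± E = 85 ± 7.0201 = (77.9799, 92.0201)

Rounded to 2 decimal places:

(77.98, 92.02)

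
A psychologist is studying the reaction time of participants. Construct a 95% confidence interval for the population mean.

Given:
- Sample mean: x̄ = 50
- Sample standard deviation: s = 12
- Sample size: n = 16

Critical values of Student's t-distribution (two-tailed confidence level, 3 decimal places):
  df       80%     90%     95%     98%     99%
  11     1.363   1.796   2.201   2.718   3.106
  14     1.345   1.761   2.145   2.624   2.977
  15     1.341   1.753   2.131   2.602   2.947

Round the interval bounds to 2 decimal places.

The population standard deviation σ is unknown (only the sample standard deviation s is given), so use a t-interval with df = n - 1 = 16 - 1 = 15.

For 95% confidence with df = 15, t* = 2.131 (from t-table)

Standard error: SE = s/√n = 12/√16 = 3.000000

Margin of error: E = t* × SE = 2.131 × 3.000000 = 6.3930

T-interval: x̄ ± E = 50 ± 6.3930 = (43.6070, 56.3930)

Rounded to 2 decimal places:

(43.61, 56.39)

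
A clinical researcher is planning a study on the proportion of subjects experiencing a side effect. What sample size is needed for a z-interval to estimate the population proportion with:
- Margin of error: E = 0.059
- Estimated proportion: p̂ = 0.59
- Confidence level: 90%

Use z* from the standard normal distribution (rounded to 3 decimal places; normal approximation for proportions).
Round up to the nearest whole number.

Using z* for proportion z-interval (normal approximation).

For 90% confidence, z* = 1.645 (from standard normal table)

Sample size formula for proportion z-interval: n = z*²p̂(1-p̂)/E²

n = 1.645² × 0.59 × 0.41 / 0.059²
  = 2.706025 × 0.2419 / 0.003481
  = 188.0458

Round up to the nearest whole number: n = 189

189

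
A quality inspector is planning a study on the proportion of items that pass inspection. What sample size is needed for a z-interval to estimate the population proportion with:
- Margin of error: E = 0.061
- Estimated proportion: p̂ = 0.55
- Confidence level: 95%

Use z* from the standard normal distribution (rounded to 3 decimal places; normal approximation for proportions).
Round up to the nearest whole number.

Using z* for proportion z-interval (normal approximation).

For 95% confidence, z* = 1.96 (from standard normal table)

Sample size formula for proportion z-interval: n = z*²p̂(1-p̂)/E²

n = 1.96² × 0.55 × 0.45 / 0.061²
  = 3.8416 × 0.2475 / 0.003721
  = 255.5216

Round up to the nearest whole number: n = 256

256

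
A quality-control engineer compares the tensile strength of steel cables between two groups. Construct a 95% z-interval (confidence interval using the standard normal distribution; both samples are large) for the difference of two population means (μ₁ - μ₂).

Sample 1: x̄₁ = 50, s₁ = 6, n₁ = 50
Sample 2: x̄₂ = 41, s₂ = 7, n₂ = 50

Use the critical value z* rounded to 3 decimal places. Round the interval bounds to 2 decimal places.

Both samples are large (n₁ = 50 ≥ 30, n₂ = 50 ≥ 30), so a z-interval for the difference of means applies.

Point estimate: x̄₁ - x̄₂ = 50 - 41 = 9

Standard error: SE = √(s₁²/n₁ + s₂²/n₂)
= √(6²/50 + 7²/50)
= √(0.720000 + 0.980000)
= 1.303840

For 95% confidence, z* = 1.96 (from standard normal table)
Margin of error: E = z* × SE = 1.96 × 1.303840 = 2.5555

Z-interval: (x̄₁ - x̄₂) ± E = 9 ± 2.5555 = (6.4445, 11.5555)

Rounded to 2 decimal places:

(6.44, 11.56)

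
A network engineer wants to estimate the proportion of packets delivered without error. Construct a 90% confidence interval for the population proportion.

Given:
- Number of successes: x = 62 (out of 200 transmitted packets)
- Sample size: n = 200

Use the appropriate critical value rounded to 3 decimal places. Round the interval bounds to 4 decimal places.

Sample proportion: p̂ = 62/200 = 0.310000

Check conditions for normal approximation:
  np̂ = 62 ≥ 10 ✓
  n(1-p̂) = 138 ≥ 10 ✓

The sample is large enough, so use a z-interval (normal approximation) for the proportion.

For 90% confidence, z* = 1.645 (from standard normal table)

Standard error: SE = √(p̂(1-p̂)/n) = √(0.310000×0.690000/200) = 0.03270321

Margin of error: E = z* × SE = 1.645 × 0.03270321 = 0.053797

Z-interval: p̂ ± E = 0.310000 ± 0.053797 = (0.256203, 0.363797)

Rounded to 4 decimal places:

(0.2562, 0.3638)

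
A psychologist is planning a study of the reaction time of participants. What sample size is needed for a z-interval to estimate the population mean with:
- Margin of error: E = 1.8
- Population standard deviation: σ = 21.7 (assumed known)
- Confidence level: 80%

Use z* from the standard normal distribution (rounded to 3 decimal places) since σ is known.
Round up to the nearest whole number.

Using z* since population σ is known (z-interval formula).

For 80% confidence, z* = 1.282 (from standard normal table)

Sample size formula for z-interval: n = (z*σ/E)²

n = (1.282 × 21.7 / 1.8)²
  = (15.455222)²
  = 238.8639

Round up to the nearest whole number: n = 239

239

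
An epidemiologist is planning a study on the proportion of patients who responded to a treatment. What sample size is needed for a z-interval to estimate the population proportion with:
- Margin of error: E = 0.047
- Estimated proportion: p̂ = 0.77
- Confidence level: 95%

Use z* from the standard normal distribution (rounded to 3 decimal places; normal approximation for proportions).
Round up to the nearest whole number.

Using z* for proportion z-interval (normal approximation).

For 95% confidence, z* = 1.96 (from standard normal table)

Sample size formula for proportion z-interval: n = z*²p̂(1-p̂)/E²

n = 1.96² × 0.77 × 0.23 / 0.047²
  = 3.8416 × 0.1771 / 0.002209
  = 307.9888

Round up to the nearest whole number: n = 308

308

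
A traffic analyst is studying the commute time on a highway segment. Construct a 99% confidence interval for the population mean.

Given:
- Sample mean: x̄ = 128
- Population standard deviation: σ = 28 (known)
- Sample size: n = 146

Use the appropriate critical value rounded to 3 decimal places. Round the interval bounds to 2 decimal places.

The population standard deviation σ is known, so use a z-interval (standard normal critical value).

For 99% confidence, z* = 2.576 (from standard normal table)

Standard error: SE = σ/√n = 28/√146 = 2.317296

Margin of error: E = z* × SE = 2.576 × 2.317296 = 5.9694

Z-interval: x̄ ± E = 128 ± 5.9694 = (122.0306, 133.9694)

Rounded to 2 decimal places:

(122.03, 133.97)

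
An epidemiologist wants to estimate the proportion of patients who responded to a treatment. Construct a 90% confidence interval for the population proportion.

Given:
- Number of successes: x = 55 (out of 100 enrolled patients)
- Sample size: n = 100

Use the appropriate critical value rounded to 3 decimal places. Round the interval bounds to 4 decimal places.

Sample proportion: p̂ = 55/100 = 0.550000

Check conditions for normal approximation:
  np̂ = 55 ≥ 10 ✓
  n(1-p̂) = 45 ≥ 10 ✓

The sample is large enough, so use a z-interval (normal approximation) for the proportion.

For 90% confidence, z* = 1.645 (from standard normal table)

Standard error: SE = √(p̂(1-p̂)/n) = √(0.550000×0.450000/100) = 0.04974937

Margin of error: E = z* × SE = 1.645 × 0.04974937 = 0.081838

Z-interval: p̂ ± E = 0.550000 ± 0.081838 = (0.468162, 0.631838)

Rounded to 4 decimal places:

(0.4682, 0.6318)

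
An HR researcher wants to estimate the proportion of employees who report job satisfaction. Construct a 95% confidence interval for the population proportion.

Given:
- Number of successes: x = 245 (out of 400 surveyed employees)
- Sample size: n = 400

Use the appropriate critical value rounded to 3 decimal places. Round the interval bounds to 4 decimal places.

Sample proportion: p̂ = 245/400 = 0.612500

Check conditions for normal approximation:
  np̂ = 245 ≥ 10 ✓
  n(1-p̂) = 155 ≥ 10 ✓

The sample is large enough, so use a z-interval (normal approximation) for the proportion.

For 95% confidence, z* = 1.96 (from standard normal table)

Standard error: SE = √(p̂(1-p̂)/n) = √(0.612500×0.387500/400) = 0.02435897

Margin of error: E = z* × SE = 1.96 × 0.02435897 = 0.047744

Z-interval: p̂ ± E = 0.612500 ± 0.047744 = (0.564756, 0.660244)

Rounded to 4 decimal places:

(0.5648, 0.6602)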